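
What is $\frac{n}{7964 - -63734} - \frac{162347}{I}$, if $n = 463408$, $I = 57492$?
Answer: $\frac{681922615}{187366428} \approx 3.6395$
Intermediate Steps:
$\frac{n}{7964 - -63734} - \frac{162347}{I} = \frac{463408}{7964 - -63734} - \frac{162347}{57492} = \frac{463408}{7964 + 63734} - \frac{162347}{57492} = \frac{463408}{71698} - \frac{162347}{57492} = 463408 \cdot \frac{1}{71698} - \frac{162347}{57492} = \frac{21064}{3259} - \frac{162347}{57492} = \frac{681922615}{187366428}$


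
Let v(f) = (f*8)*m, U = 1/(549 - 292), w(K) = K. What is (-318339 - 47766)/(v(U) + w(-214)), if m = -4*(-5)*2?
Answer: 31362995/18226 ≈ 1720.8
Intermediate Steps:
m = 40 (m = 20*2 = 40)
U = 1/257 ≈ 0.0038911
v(f) = 320*f (v(f) = (f*8)*40 = (8*f)*40 = 320*f)
(-318339 - 47766)/(v(U) + w(-214)) = (-318339 - 47766)/(320*(1/257) - 214) = -366105/(320/257 - 214) = -366105/(-54678/257) = -366105*(-257/54678) = 31362995/18226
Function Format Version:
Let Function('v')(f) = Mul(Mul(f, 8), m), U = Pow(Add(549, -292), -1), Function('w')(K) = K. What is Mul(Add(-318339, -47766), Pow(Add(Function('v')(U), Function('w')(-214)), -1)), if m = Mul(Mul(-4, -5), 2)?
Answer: Rational(31362995, 18226) ≈ 1720.8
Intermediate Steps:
m = 40 (m = Mul(20, 2) = 40)
U = Rational(1, 257) (U = Pow(257, -1) = Rational(1, 257) ≈ 0.0038911)
Function('v')(f) = Mul(320, f) (Function('v')(f) = Mul(Mul(f, 8), 40) = Mul(Mul(8, f), 40) = Mul(320, f))
Mul(Add(-318339, -47766), Pow(Add(Function('v')(U), Function('w')(-214)), -1)) = Mul(Add(-318339, -47766), Pow(Add(Mul(320, Rational(1, 257)), -214), -1)) = Mul(-366105, Pow(Add(Rational(320, 257), -214), -1)) = Mul(-366105, Pow(Rational(-54678, 257), -1)) = Mul(-366105, Rational(-257, 54678)) = Rational(31362995, 18226)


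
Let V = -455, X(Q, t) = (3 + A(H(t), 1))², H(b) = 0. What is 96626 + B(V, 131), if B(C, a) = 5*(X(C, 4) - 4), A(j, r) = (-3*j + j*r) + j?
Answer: 96651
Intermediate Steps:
A(j, r) = -2*j + j*r
X(Q, t) = 9 (X(Q, t) = (3 + 0*(-2 + 1))² = (3 + 0*(-1))² = (3 + 0)² = 3² = 9)
B(C, a) = 25 (B(C, a) = 5*(9 - 4) = 5*5 = 25)
96626 + B(V, 131) = 96626 + 25 = 96651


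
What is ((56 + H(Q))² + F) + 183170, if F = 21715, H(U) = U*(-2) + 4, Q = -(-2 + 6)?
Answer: 209509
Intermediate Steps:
Q = -4 (Q = -1*4 = -4)
H(U) = 4 - 2*U (H(U) = -2*U + 4 = 4 - 2*U)
((56 + H(Q))² + F) + 183170 = ((56 + (4 - 2*(-4)))² + 21715) + 183170 = ((56 + (4 + 8))² + 21715) + 183170 = ((56 + 12)² + 21715) + 183170 = (68² + 21715) + 183170 = (4624 + 21715) + 183170 = 26339 + 183170 = 209509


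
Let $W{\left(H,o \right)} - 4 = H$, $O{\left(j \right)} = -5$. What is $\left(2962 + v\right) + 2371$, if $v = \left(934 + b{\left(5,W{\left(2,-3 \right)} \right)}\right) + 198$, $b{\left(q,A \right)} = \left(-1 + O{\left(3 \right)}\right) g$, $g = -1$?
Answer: $6471$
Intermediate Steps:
$W{\left(H,o \right)} = 4 + H$
$b{\left(q,A \right)} = 6$ ($b{\left(q,A \right)} = \left(-1 - 5\right) \left(-1\right) = \left(-6\right) \left(-1\right) = 6$)
$v = 1138$ ($v = \left(934 + 6\right) + 198 = 940 + 198 = 1138$)
$\left(2962 + v\right) + 2371 = \left(2962 + 1138\right) + 2371 = 4100 + 2371 = 6471$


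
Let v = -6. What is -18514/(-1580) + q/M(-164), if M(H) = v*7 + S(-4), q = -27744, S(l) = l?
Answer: 11171791/18170 ≈ 614.85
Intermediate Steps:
M(H) = -46 (M(H) = -6*7 - 4 = -42 - 4 = -46)
-18514/(-1580) + q/M(-164) = -18514/(-1580) - 27744/(-46) = -18514*(-1/1580) - 27744*(-1/46) = 9257/790 + 13872/23 = 11171791/18170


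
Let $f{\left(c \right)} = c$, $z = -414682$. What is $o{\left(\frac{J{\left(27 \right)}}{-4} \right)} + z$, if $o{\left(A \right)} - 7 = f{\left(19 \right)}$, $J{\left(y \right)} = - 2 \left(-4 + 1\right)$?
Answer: $-414656$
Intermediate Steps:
$J{\left(y \right)} = 6$ ($J{\left(y \right)} = \left(-2\right) \left(-3\right) = 6$)
$o{\left(A \right)} = 26$ ($o{\left(A \right)} = 7 + 19 = 26$)
$o{\left(\frac{J{\left(27 \right)}}{-4} \right)} + z = 26 - 414682 = -414656$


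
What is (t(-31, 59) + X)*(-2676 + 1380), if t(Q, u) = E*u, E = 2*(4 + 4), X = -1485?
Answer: 701136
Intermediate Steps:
E = 16 (E = 2*8 = 16)
t(Q, u) = 16*u
(t(-31, 59) + X)*(-2676 + 1380) = (16*59 - 1485)*(-2676 + 1380) = (944 - 1485)*(-1296) = -541*(-1296) = 701136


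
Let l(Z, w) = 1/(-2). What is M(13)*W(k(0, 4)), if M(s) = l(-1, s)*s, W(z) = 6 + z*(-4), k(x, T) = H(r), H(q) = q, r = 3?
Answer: 39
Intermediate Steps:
k(x, T) = 3
l(Z, w) = -½
W(z) = 6 - 4*z
M(s) = -s/2
M(13)*W(k(0, 4)) = (-½*13)*(6 - 4*3) = -13*(6 - 12)/2 = -13/2*(-6) = 39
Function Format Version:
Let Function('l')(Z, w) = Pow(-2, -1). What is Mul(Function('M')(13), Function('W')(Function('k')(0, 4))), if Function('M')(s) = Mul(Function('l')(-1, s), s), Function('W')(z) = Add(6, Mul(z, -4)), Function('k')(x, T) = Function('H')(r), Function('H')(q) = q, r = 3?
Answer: 39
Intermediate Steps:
Function('k')(x, T) = 3
Function('l')(Z, w) = Rational(-1, 2)
Function('W')(z) = Add(6, Mul(-4, z))
Function('M')(s) = Mul(Rational(-1, 2), s)
Mul(Function('M')(13), Function('W')(Function('k')(0, 4))) = Mul(Mul(Rational(-1, 2), 13), Add(6, Mul(-4, 3))) = Mul(Rational(-13, 2), Add(6, -12)) = Mul(Rational(-13, 2), -6) = 39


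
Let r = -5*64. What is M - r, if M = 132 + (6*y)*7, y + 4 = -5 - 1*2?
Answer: -10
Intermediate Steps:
y = -11 (y = -4 + (-5 - 1*2) = -4 + (-5 - 2) = -4 - 7 = -11)
M = -330 (M = 132 + (6*(-11))*7 = 132 - 66*7 = 132 - 462 = -330)
r = -320
M - r = -330 - 1*(-320) = -330 + 320 = -10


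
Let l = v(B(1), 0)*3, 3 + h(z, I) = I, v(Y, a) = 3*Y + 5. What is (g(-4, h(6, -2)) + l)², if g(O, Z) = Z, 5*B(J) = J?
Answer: 3481/25 ≈ 139.24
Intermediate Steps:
B(J) = J/5
v(Y, a) = 5 + 3*Y
h(z, I) = -3 + I
l = 84/5 (l = (5 + 3*((⅕)*1))*3 = (5 + 3*(⅕))*3 = (5 + ⅗)*3 = (28/5)*3 = 84/5 ≈ 16.800)
(g(-4, h(6, -2)) + l)² = ((-3 - 2) + 84/5)² = (-5 + 84/5)² = (59/5)² = 3481/25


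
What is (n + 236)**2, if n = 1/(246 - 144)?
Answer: 579509329/10404 ≈ 55701.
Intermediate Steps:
n = 1/102 ≈ 0.0098039
(n + 236)**2 = (1/102 + 236)**2 = (24073/102)**2 = 579509329/10404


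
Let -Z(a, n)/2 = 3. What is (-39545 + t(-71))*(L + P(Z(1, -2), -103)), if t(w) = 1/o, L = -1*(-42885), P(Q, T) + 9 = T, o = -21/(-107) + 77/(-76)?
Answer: -11236705217291/6643 ≈ -1.6915e+9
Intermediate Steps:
Z(a, n) = -6 (Z(a, n) = -2*3 = -6)
o = -6643/8132 (o = -21*(-1/107) + 77*(-1/76) = 21/107 - 77/76 = -6643/8132 ≈ -0.81690)
P(Q, T) = -9 + T
L = 42885
t(w) = -8132/6643 (t(w) = 1/(-6643/8132) = -8132/6643)
(-39545 + t(-71))*(L + P(Z(1, -2), -103)) = (-39545 - 8132/6643)*(42885 + (-9 - 103)) = -262705567*(42885 - 112)/6643 = -262705567/6643*42773 = -11236705217291/6643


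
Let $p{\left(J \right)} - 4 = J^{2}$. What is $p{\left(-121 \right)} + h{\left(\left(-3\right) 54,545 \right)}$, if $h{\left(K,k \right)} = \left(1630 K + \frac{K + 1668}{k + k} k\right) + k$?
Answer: $-248117$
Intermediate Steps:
$h{\left(K,k \right)} = 834 + k + \frac{3261 K}{2}$ ($h{\left(K,k \right)} = \left(1630 K + \frac{1668 + K}{2 k} k\right) + k = \left(1630 K + \left(834 + \frac{K}{2}\right)\right) + k = \left(834 + \frac{3261 K}{2}\right) + k = 834 + k + \frac{3261 K}{2}$)
$p{\left(J \right)} = 4 + J^{2}$
$p{\left(-121 \right)} + h{\left(\left(-3\right) 54,545 \right)} = \left(4 + \left(-121\right)^{2}\right) + \left(834 + 545 + \frac{3261 \left(\left(-3\right) 54\right)}{2}\right) = \left(4 + 14641\right) + \left(834 + 545 + \frac{3261}{2} \left(-162\right)\right) = 14645 + \left(834 + 545 - 264141\right) = 14645 - 262762 = -248117$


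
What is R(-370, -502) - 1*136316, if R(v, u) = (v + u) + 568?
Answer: -136620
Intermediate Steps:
R(v, u) = 568 + u + v (R(v, u) = (u + v) + 568 = 568 + u + v)
R(-370, -502) - 1*136316 = (568 - 502 - 370) - 1*136316 = -304 - 136316 = -136620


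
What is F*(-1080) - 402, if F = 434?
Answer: -469122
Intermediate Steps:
F*(-1080) - 402 = 434*(-1080) - 402 = -468720 - 402 = -469122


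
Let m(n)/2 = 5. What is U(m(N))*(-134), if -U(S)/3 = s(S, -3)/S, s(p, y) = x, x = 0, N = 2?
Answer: 0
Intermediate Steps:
s(p, y) = 0
m(n) = 10 (m(n) = 2*5 = 10)
U(S) = 0 (U(S) = -0/S = -3*0 = 0)
U(m(N))*(-134) = 0*(-134) = 0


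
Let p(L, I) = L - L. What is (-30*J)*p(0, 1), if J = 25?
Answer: 0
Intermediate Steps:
p(L, I) = 0
(-30*J)*p(0, 1) = -30*25*0 = -750*0 = 0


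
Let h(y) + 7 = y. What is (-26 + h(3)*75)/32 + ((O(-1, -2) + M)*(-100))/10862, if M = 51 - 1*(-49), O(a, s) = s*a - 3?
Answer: -964453/86896 ≈ -11.099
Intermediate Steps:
O(a, s) = -3 + a*s (O(a, s) = a*s - 3 = -3 + a*s)
h(y) = -7 + y
M = 100 (M = 51 + 49 = 100)
(-26 + h(3)*75)/32 + ((O(-1, -2) + M)*(-100))/10862 = (-26 + (-7 + 3)*75)/32 + (((-3 - 1*(-2)) + 100)*(-100))/10862 = (-26 - 4*75)*(1/32) + (((-3 + 2) + 100)*(-100))*(1/10862) = (-26 - 300)*(1/32) + ((-1 + 100)*(-100))*(1/10862) = -326*1/32 + (99*(-100))*(1/10862) = -163/16 - 9900*1/10862 = -163/16 - 4950/5431 = -964453/86896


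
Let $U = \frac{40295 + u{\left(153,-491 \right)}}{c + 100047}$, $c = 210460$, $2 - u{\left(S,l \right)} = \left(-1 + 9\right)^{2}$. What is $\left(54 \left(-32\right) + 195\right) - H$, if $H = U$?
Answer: $- \frac{476047464}{310507} \approx -1533.1$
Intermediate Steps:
$u{\left(S,l \right)} = -62$ ($u{\left(S,l \right)} = 2 - \left(-1 + 9\right)^{2} = 2 - 8^{2} = 2 - 64 = -62$)
$U = \frac{40233}{310507}$ ($U = \frac{40295 - 62}{210460 + 100047} = \frac{40233}{310507} \approx 0.12957$)
$H = \frac{40233}{310507} \approx 0.12957$
$\left(54 \left(-32\right) + 195\right) - H = \left(54 \left(-32\right) + 195\right) - \frac{40233}{310507} = \left(-1728 + 195\right) - \frac{40233}{310507} = -1533 - \frac{40233}{310507} = - \frac{476047464}{310507}$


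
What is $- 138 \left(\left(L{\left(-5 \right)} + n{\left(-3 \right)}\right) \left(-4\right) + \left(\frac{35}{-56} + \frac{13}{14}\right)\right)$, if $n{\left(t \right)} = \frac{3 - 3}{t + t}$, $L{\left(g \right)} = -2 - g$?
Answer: $\frac{45195}{28} \approx 1614.1$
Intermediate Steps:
$n{\left(t \right)} = 0$ ($n{\left(t \right)} = \frac{0}{2 t} = 0 \frac{1}{2 t} = 0$)
$- 138 \left(\left(L{\left(-5 \right)} + n{\left(-3 \right)}\right) \left(-4\right) + \left(\frac{35}{-56} + \frac{13}{14}\right)\right) = - 138 \left(\left(\left(-2 - -5\right) + 0\right) \left(-4\right) + \left(\frac{35}{-56} + \frac{13}{14}\right)\right) = - 138 \left(\left(\left(-2 + 5\right) + 0\right) \left(-4\right) + \left(35 \left(- \frac{1}{56}\right) + 13 \cdot \frac{1}{14}\right)\right) = - 138 \left(\left(3 + 0\right) \left(-4\right) + \left(- \frac{5}{8} + \frac{13}{14}\right)\right) = - 138 \left(3 \left(-4\right) + \frac{17}{56}\right) = - 138 \left(-12 + \frac{17}{56}\right) = \left(-138\right) \left(- \frac{655}{56}\right) = \frac{45195}{28}$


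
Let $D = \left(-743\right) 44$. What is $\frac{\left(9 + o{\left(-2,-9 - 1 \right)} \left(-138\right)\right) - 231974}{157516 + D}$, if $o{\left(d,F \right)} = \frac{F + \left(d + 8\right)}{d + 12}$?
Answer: $- \frac{1159549}{624120} \approx -1.8579$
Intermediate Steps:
$D = -32692$
$o{\left(d,F \right)} = \frac{8 + F + d}{12 + d}$ ($o{\left(d,F \right)} = \frac{F + \left(8 + d\right)}{12 + d} = \frac{8 + F + d}{12 + d}$)
$\frac{\left(9 + o{\left(-2,-9 - 1 \right)} \left(-138\right)\right) - 231974}{157516 + D} = \frac{\left(9 + \frac{8 - 10 - 2}{12 - 2} \left(-138\right)\right) - 231974}{157516 - 32692} = \frac{\left(9 + \frac{8 - 10 - 2}{10} \left(-138\right)\right) - 231974}{124824} = \left(\left(9 + \frac{1}{10} \left(-4\right) \left(-138\right)\right) - 231974\right) \frac{1}{124824} = \left(\left(9 - - \frac{276}{5}\right) - 231974\right) \frac{1}{124824} = \left(\left(9 + \frac{276}{5}\right) - 231974\right) \frac{1}{124824} = \left(\frac{321}{5} - 231974\right) \frac{1}{124824} = \left(- \frac{1159549}{5}\right) \frac{1}{124824} = - \frac{1159549}{624120}$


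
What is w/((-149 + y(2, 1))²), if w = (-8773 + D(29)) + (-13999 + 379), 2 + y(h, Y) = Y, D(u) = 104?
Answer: -22289/22500 ≈ -0.99062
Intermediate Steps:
y(h, Y) = -2 + Y
w = -22289 (w = (-8773 + 104) + (-13999 + 379) = -8669 - 13620 = -22289)
w/((-149 + y(2, 1))²) = -22289/(-149 + (-2 + 1))² = -22289/(-149 - 1)² = -22289/((-150)²) = -22289/22500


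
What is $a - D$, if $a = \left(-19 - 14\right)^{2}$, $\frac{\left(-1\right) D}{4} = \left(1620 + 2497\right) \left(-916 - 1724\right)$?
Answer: $-43474431$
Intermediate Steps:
$D = 43475520$ ($D = - 4 \left(1620 + 2497\right) \left(-916 - 1724\right) = - 4 \cdot 4117 \left(-2640\right) = \left(-4\right) \left(-10868880\right) = 43475520$)
$a = 1089$ ($a = \left(-33\right)^{2} = 1089$)
$a - D = 1089 - 43475520 = -43474431$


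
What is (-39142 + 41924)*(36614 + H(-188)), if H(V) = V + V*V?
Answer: 199664140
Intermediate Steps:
H(V) = V + V**2
(-39142 + 41924)*(36614 + H(-188)) = (-39142 + 41924)*(36614 - 188*(1 - 188)) = 2782*(36614 - 188*(-187)) = 2782*(36614 + 35156) = 2782*71770 = 199664140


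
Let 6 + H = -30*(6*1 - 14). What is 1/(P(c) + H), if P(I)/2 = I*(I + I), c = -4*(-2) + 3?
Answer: 1/718 ≈ 0.0013928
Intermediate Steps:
H = 234 (H = -6 - 30*(6*1 - 14) = -6 - 30*(6 - 14) = -6 - 30*(-8) = -6 + 240 = 234)
c = 11 (c = 8 + 3 = 11)
P(I) = 4*I² (P(I) = 2*(I*(I + I)) = 2*(I*(2*I)) = 2*(2*I²) = 4*I²)
1/(P(c) + H) = 1/(4*11² + 234) = 1/(4*121 + 234) = 1/(484 + 234) = 1/718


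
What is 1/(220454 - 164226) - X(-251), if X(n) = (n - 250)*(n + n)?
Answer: -14141454455/56228 ≈ -2.5150e+5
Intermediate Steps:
X(n) = 2*n*(-250 + n) (X(n) = (-250 + n)*(2*n) = 2*n*(-250 + n))
1/(220454 - 164226) - X(-251) = 1/(220454 - 164226) - 2*(-251)*(-250 - 251) = 1/56228 - 2*(-251)*(-501) = 1/56228 - 1*251502 = 1/56228 - 251502 = -14141454455/56228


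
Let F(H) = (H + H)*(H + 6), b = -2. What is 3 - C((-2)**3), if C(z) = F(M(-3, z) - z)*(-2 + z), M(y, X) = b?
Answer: 1443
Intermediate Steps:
M(y, X) = -2
F(H) = 2*H*(6 + H) (F(H) = (2*H)*(6 + H) = 2*H*(6 + H))
C(z) = 2*(-2 + z)*(-2 - z)*(4 - z) (C(z) = (2*(-2 - z)*(6 + (-2 - z)))*(-2 + z) = (2*(-2 - z)*(4 - z))*(-2 + z) = 2*(-2 + z)*(-2 - z)*(4 - z))
3 - C((-2)**3) = 3 - 2*(-4 + (-2)**3)*(-2 + (-2)**3)*(2 + (-2)**3) = 3 - 2*(-4 - 8)*(-2 - 8)*(2 - 8) = 3 - 2*(-12)*(-10)*(-6) = 3 - 1*(-1440) = 3 + 1440 = 1443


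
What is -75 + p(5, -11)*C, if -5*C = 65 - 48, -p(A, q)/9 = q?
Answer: -2058/5 ≈ -411.60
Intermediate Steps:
p(A, q) = -9*q
C = -17/5 (C = -(65 - 48)/5 = -⅕*17 = -17/5 ≈ -3.4000)
-75 + p(5, -11)*C = -75 - 9*(-11)*(-17/5) = -75 + 99*(-17/5) = -75 - 1683/5 = -2058/5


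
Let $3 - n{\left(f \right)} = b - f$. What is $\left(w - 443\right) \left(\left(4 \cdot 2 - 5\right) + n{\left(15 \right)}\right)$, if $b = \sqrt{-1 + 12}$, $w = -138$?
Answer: $-12201 + 581 \sqrt{11} \approx -10274.0$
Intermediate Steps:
$b = \sqrt{11} \approx 3.3166$
$n{\left(f \right)} = 3 + f - \sqrt{11}$ ($n{\left(f \right)} = 3 - \left(\sqrt{11} - f\right) = 3 + \left(f - \sqrt{11}\right) = 3 + f - \sqrt{11}$)
$\left(w - 443\right) \left(\left(4 \cdot 2 - 5\right) + n{\left(15 \right)}\right) = \left(-138 - 443\right) \left(\left(4 \cdot 2 - 5\right) + \left(3 + 15 - \sqrt{11}\right)\right) = - 581 \left(\left(8 - 5\right) + \left(18 - \sqrt{11}\right)\right) = - 581 \left(3 + \left(18 - \sqrt{11}\right)\right) = - 581 \left(21 - \sqrt{11}\right) = -12201 + 581 \sqrt{11}$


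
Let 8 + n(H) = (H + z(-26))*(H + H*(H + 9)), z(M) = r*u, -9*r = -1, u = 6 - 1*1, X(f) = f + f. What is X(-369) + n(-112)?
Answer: -3821662/3 ≈ -1.2739e+6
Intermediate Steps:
X(f) = 2*f
u = 5 (u = 6 - 1 = 5)
r = ⅑ (r = -⅑*(-1) = ⅑ ≈ 0.11111)
z(M) = 5/9 (z(M) = (⅑)*5 = 5/9)
n(H) = -8 + (5/9 + H)*(H + H*(9 + H)) (n(H) = -8 + (H + 5/9)*(H + H*(H + 9)) = -8 + (5/9 + H)*(H + H*(9 + H)))
X(-369) + n(-112) = 2*(-369) + (-8 + (-112)³ + (50/9)*(-112) + (95/9)*(-112)²) = -738 + (-8 - 1404928 - 5600/9 + (95/9)*12544) = -738 + (-8 - 1404928 - 5600/9 + 1191680/9) = -738 - 3819448/3 = -3821662/3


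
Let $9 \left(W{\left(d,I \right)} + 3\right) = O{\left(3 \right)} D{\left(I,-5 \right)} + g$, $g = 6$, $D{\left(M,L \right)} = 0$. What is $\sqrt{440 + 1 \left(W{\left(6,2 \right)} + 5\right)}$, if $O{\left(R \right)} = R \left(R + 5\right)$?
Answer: $\frac{4 \sqrt{249}}{3} \approx 21.04$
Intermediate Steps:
$O{\left(R \right)} = R \left(5 + R\right)$
$W{\left(d,I \right)} = - \frac{7}{3}$ ($W{\left(d,I \right)} = -3 + \frac{3 \left(5 + 3\right) 0 + 6}{9} = -3 + \frac{3 \cdot 8 \cdot 0 + 6}{9} = -3 + \frac{24 \cdot 0 + 6}{9} = -3 + \frac{0 + 6}{9} = -3 + \frac{1}{9} \cdot 6 = -3 + \frac{2}{3} = - \frac{7}{3}$)
$\sqrt{440 + 1 \left(W{\left(6,2 \right)} + 5\right)} = \sqrt{440 + 1 \left(- \frac{7}{3} + 5\right)} = \sqrt{440 + 1 \cdot \frac{8}{3}} = \sqrt{440 + \frac{8}{3}} = \sqrt{\frac{1328}{3}} = \frac{4 \sqrt{249}}{3}$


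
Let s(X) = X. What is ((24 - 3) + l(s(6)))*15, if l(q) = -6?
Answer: 225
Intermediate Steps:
((24 - 3) + l(s(6)))*15 = ((24 - 3) - 6)*15 = (21 - 6)*15 = 15*15 = 225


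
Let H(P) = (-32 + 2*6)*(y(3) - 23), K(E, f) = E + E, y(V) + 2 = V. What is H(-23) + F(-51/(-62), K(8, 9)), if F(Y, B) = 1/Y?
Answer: 22502/51 ≈ 441.22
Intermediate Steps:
y(V) = -2 + V
K(E, f) = 2*E
H(P) = 440 (H(P) = (-32 + 2*6)*((-2 + 3) - 23) = (-32 + 12)*(1 - 23) = -20*(-22) = 440)
H(-23) + F(-51/(-62), K(8, 9)) = 440 + 1/(-51/(-62)) = 440 + 1/(-51*(-1/62)) = 440 + 1/(51/62) = 440 + 62/51 = 22502/51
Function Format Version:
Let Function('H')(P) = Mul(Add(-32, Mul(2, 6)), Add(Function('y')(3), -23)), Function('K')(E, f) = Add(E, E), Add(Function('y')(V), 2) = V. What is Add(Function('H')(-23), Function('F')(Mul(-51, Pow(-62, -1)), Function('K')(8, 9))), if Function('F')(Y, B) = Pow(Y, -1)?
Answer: Rational(22502, 51) ≈ 441.22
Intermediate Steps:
Function('y')(V) = Add(-2, V)
Function('K')(E, f) = Mul(2, E)
Function('H')(P) = 440 (Function('H')(P) = Mul(Add(-32, Mul(2, 6)), Add(Add(-2, 3), -23)) = Mul(Add(-32, 12), Add(1, -23)) = Mul(-20, -22) = 440)
Add(Function('H')(-23), Function('F')(Mul(-51, Pow(-62, -1)), Function('K')(8, 9))) = Add(440, Pow(Mul(-51, Pow(-62, -1)), -1)) = Add(440, Pow(Mul(-51, Rational(-1, 62)), -1)) = Add(440, Pow(Rational(51, 62), -1)) = Add(440, Rational(62, 51)) = Rational(22502, 51)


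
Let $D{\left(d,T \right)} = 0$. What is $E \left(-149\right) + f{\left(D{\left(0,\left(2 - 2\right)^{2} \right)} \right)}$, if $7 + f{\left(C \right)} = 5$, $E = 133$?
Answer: $-19819$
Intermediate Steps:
$f{\left(C \right)} = -2$ ($f{\left(C \right)} = -7 + 5 = -2$)
$E \left(-149\right) + f{\left(D{\left(0,\left(2 - 2\right)^{2} \right)} \right)} = 133 \left(-149\right) - 2 = -19817 - 2 = -19819$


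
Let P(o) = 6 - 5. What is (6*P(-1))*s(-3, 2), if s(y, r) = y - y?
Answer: 0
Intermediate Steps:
s(y, r) = 0
P(o) = 1
(6*P(-1))*s(-3, 2) = (6*1)*0 = 6*0 = 0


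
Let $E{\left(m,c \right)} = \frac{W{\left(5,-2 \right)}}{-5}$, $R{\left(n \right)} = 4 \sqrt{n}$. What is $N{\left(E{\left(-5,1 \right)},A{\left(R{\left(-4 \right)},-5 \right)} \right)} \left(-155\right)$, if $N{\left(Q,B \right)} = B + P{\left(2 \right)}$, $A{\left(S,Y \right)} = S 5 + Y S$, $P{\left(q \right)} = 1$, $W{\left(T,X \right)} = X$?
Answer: $-155$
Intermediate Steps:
$E{\left(m,c \right)} = \frac{2}{5}$ ($E{\left(m,c \right)} = - \frac{2}{-5} = \left(-2\right) \left(- \frac{1}{5}\right) = \frac{2}{5}$)
$A{\left(S,Y \right)} = 5 S + S Y$
$N{\left(Q,B \right)} = 1 + B$ ($N{\left(Q,B \right)} = B + 1 = 1 + B$)
$N{\left(E{\left(-5,1 \right)},A{\left(R{\left(-4 \right)},-5 \right)} \right)} \left(-155\right) = \left(1 + 4 \sqrt{-4} \left(5 - 5\right)\right) \left(-155\right) = \left(1 + 4 \cdot 2 i 0\right) \left(-155\right) = \left(1 + 8 i 0\right) \left(-155\right) = \left(1 + 0\right) \left(-155\right) = 1 \left(-155\right) = -155$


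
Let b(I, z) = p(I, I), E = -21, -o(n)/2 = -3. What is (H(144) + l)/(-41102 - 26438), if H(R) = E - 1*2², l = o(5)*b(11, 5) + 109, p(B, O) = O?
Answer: -15/6754 ≈ -0.0022209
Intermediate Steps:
o(n) = 6 (o(n) = -2*(-3) = 6)
b(I, z) = I
l = 175 (l = 6*11 + 109 = 66 + 109 = 175)
H(R) = -25 (H(R) = -21 - 1*2² = -21 - 1*4 = -21 - 4 = -25)
(H(144) + l)/(-41102 - 26438) = (-25 + 175)/(-41102 - 26438) = 150/(-67540) = 150*(-1/67540) = -15/6754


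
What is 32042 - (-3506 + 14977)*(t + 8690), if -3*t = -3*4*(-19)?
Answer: -98779152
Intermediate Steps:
t = -76 (t = -(-3*4)*(-19)/3 = -(-4)*(-19) = -⅓*228 = -76)
32042 - (-3506 + 14977)*(t + 8690) = 32042 - (-3506 + 14977)*(-76 + 8690) = 32042 - 11471*8614 = 32042 - 1*98811194 = 32042 - 98811194 = -98779152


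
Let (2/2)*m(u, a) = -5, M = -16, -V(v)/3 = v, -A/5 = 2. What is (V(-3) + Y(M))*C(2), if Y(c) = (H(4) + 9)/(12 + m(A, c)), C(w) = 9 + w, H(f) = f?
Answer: 836/7 ≈ 119.43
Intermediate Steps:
A = -10 (A = -5*2 = -10)
V(v) = -3*v
m(u, a) = -5
Y(c) = 13/7 (Y(c) = (4 + 9)/(12 - 5) = 13/7)
(V(-3) + Y(M))*C(2) = (-3*(-3) + 13/7)*(9 + 2) = (9 + 13/7)*11 = (76/7)*11 = 836/7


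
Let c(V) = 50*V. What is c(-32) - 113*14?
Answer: -3182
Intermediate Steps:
c(-32) - 113*14 = 50*(-32) - 113*14 = -1600 - 1*1582 = -1600 - 1582 = -3182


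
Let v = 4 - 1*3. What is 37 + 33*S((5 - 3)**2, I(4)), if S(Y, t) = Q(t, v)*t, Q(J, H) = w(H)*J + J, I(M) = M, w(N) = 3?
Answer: 2149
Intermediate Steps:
v = 1 (v = 4 - 3 = 1)
Q(J, H) = 4*J (Q(J, H) = 3*J + J = 4*J)
S(Y, t) = 4*t**2 (S(Y, t) = (4*t)*t = 4*t**2)
37 + 33*S((5 - 3)**2, I(4)) = 37 + 33*(4*4**2) = 37 + 33*(4*16) = 37 + 33*64 = 37 + 2112 = 2149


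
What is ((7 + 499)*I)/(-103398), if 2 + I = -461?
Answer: 117139/51699 ≈ 2.2658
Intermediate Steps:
I = -463 (I = -2 - 461 = -463)
((7 + 499)*I)/(-103398) = ((7 + 499)*(-463))/(-103398) = (506*(-463))*(-1/103398) = -234278*(-1/103398) = 117139/51699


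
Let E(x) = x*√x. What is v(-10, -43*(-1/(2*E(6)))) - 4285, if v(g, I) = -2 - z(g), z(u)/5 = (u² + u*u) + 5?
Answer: -5312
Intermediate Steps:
E(x) = x^(3/2)
z(u) = 25 + 10*u² (z(u) = 5*((u² + u*u) + 5) = 5*((u² + u²) + 5) = 5*(2*u² + 5) = 5*(5 + 2*u²) = 25 + 10*u²)
v(g, I) = -27 - 10*g² (v(g, I) = -2 - (25 + 10*g²) = -2 + (-25 - 10*g²) = -27 - 10*g²)
v(-10, -43*(-1/(2*E(6)))) - 4285 = (-27 - 10*(-10)²) - 4285 = (-27 - 10*100) - 4285 = (-27 - 1000) - 4285 = -1027 - 4285 = -5312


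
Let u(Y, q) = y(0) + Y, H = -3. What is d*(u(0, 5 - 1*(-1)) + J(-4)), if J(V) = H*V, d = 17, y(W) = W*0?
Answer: 204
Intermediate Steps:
y(W) = 0
J(V) = -3*V
u(Y, q) = Y (u(Y, q) = 0 + Y = Y)
d*(u(0, 5 - 1*(-1)) + J(-4)) = 17*(0 - 3*(-4)) = 17*(0 + 12) = 17*12 = 204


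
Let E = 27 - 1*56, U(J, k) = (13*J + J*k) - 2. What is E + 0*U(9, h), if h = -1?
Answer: -29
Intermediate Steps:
U(J, k) = -2 + 13*J + J*k
E = -29 (E = 27 - 56 = -29)
E + 0*U(9, h) = -29 + 0*(-2 + 13*9 + 9*(-1)) = -29 + 0*(-2 + 117 - 9) = -29 + 0*106 = -29 + 0 = -29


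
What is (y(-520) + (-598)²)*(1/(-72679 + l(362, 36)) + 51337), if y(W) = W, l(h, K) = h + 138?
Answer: 1323158094033048/72179 ≈ 1.8332e+10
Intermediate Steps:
l(h, K) = 138 + h
(y(-520) + (-598)²)*(1/(-72679 + l(362, 36)) + 51337) = (-520 + (-598)²)*(1/(-72679 + (138 + 362)) + 51337) = (-520 + 357604)*(1/(-72679 + 500) + 51337) = 357084*(1/(-72179) + 51337) = 357084*(-1/72179 + 51337) = 357084*(3705453322/72179) = 1323158094033048/72179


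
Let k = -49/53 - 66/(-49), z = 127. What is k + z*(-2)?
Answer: -658541/2597 ≈ -253.58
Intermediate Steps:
k = 1097/2597 (k = -49*1/53 - 66*(-1/49) = -49/53 + 66/49 = 1097/2597 ≈ 0.42241)
k + z*(-2) = 1097/2597 + 127*(-2) = 1097/2597 - 254 = -658541/2597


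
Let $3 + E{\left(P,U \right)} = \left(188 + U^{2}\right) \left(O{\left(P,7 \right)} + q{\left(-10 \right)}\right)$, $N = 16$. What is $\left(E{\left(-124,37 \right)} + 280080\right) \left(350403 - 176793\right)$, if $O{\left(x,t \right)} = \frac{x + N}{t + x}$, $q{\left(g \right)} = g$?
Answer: $\frac{600217512750}{13} \approx 4.6171 \cdot 10^{10}$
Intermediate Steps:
$O{\left(x,t \right)} = \frac{16 + x}{t + x}$ ($O{\left(x,t \right)} = \frac{x + 16}{t + x} = \frac{16 + x}{t + x}$)
$E{\left(P,U \right)} = -3 + \left(-10 + \frac{16 + P}{7 + P}\right) \left(188 + U^{2}\right)$ ($E{\left(P,U \right)} = -3 + \left(188 + U^{2}\right) \left(\frac{16 + P}{7 + P} - 10\right) = -3 + \left(188 + U^{2}\right) \left(-10 + \frac{16 + P}{7 + P}\right) = -3 + \left(-10 + \frac{16 + P}{7 + P}\right) \left(188 + U^{2}\right)$)
$\left(E{\left(-124,37 \right)} + 280080\right) \left(350403 - 176793\right) = \left(\frac{3 \left(-3391 - -70060 - 18 \cdot 37^{2} - - 372 \cdot 37^{2}\right)}{7 - 124} + 280080\right) \left(350403 - 176793\right) = \left(\frac{3 \left(-3391 + 70060 - 24642 - \left(-372\right) 1369\right)}{-117} + 280080\right) 173610 = \left(3 \left(- \frac{1}{117}\right) \left(-3391 + 70060 - 24642 + 509268\right) + 280080\right) 173610 = \left(3 \left(- \frac{1}{117}\right) 551295 + 280080\right) 173610 = \left(- \frac{183765}{13} + 280080\right) 173610 = \frac{3457275}{13} \cdot 173610 = \frac{600217512750}{13}$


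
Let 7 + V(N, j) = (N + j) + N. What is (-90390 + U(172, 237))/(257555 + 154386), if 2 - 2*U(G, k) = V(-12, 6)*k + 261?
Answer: -87557/411941 ≈ -0.21255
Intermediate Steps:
V(N, j) = -7 + j + 2*N (V(N, j) = -7 + ((N + j) + N) = -7 + (j + 2*N) = -7 + j + 2*N)
U(G, k) = -259/2 + 25*k/2 (U(G, k) = 1 - ((-7 + 6 + 2*(-12))*k + 261)/2 = 1 - ((-7 + 6 - 24)*k + 261)/2 = 1 - (-25*k + 261)/2 = 1 - (261 - 25*k)/2 = 1 + (-261/2 + 25*k/2) = -259/2 + 25*k/2)
(-90390 + U(172, 237))/(257555 + 154386) = (-90390 + (-259/2 + (25/2)*237))/(257555 + 154386) = (-90390 + (-259/2 + 5925/2))/411941 = (-90390 + 2833)*(1/411941) = -87557*1/411941 = -87557/411941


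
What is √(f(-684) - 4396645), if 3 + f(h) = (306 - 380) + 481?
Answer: I*√4396241 ≈ 2096.7*I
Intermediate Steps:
f(h) = 404 (f(h) = -3 + ((306 - 380) + 481) = -3 + (-74 + 481) = -3 + 407 = 404)
√(f(-684) - 4396645) = √(404 - 4396645) = √(-4396241) = I*√4396241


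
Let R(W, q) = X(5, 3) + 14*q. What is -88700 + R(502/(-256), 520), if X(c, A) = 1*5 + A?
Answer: -81412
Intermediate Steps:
X(c, A) = 5 + A
R(W, q) = 8 + 14*q (R(W, q) = (5 + 3) + 14*q = 8 + 14*q)
-88700 + R(502/(-256), 520) = -88700 + (8 + 14*520) = -88700 + (8 + 7280) = -88700 + 7288 = -81412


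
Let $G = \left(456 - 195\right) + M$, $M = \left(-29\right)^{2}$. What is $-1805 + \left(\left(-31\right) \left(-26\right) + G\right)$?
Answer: $103$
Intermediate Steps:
$M = 841$
$G = 1102$ ($G = \left(456 - 195\right) + 841 = 261 + 841 = 1102$)
$-1805 + \left(\left(-31\right) \left(-26\right) + G\right) = -1805 + \left(\left(-31\right) \left(-26\right) + 1102\right) = -1805 + \left(806 + 1102\right) = -1805 + 1908 = 103$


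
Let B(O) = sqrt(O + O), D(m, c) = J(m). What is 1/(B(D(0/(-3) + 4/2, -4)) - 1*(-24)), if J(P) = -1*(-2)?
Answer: 1/26 ≈ 0.038462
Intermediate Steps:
J(P) = 2
D(m, c) = 2
B(O) = sqrt(2)*sqrt(O) (B(O) = sqrt(2*O) = sqrt(2)*sqrt(O))
1/(B(D(0/(-3) + 4/2, -4)) - 1*(-24)) = 1/(sqrt(2)*sqrt(2) - 1*(-24)) = 1/(2 + 24) = 1/26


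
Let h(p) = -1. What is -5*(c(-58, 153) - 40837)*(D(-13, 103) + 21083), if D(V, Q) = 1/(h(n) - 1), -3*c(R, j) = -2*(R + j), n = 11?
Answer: 8596108275/2 ≈ 4.2981e+9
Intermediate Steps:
c(R, j) = 2*R/3 + 2*j/3 (c(R, j) = -(-2)*(R + j)/3 = -(-2*R - 2*j)/3 = 2*R/3 + 2*j/3)
D(V, Q) = -1/2 (D(V, Q) = 1/(-1 - 1) = 1/(-2) = -1/2)
-5*(c(-58, 153) - 40837)*(D(-13, 103) + 21083) = -5*(((2/3)*(-58) + (2/3)*153) - 40837)*(-1/2 + 21083) = -5*((-116/3 + 102) - 40837)*42165/2 = -5*(190/3 - 40837)*42165/2 = -(-611605)*42165/(3*2) = -5*(-1719221655/2) = 8596108275/2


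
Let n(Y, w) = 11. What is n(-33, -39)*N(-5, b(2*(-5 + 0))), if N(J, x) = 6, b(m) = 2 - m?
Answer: 66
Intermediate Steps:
n(-33, -39)*N(-5, b(2*(-5 + 0))) = 11*6 = 66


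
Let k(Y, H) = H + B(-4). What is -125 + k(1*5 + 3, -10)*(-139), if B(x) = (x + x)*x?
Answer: -3183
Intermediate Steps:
B(x) = 2*x² (B(x) = (2*x)*x = 2*x²)
k(Y, H) = 32 + H (k(Y, H) = H + 2*(-4)² = H + 2*16 = H + 32 = 32 + H)
-125 + k(1*5 + 3, -10)*(-139) = -125 + (32 - 10)*(-139) = -125 + 22*(-139) = -125 - 3058 = -3183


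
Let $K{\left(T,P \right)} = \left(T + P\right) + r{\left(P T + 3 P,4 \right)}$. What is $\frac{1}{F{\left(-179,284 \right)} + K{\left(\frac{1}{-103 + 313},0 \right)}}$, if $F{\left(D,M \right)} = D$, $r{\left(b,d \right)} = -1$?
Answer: $- \frac{210}{37799} \approx -0.0055557$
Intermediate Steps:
$K{\left(T,P \right)} = -1 + P + T$ ($K{\left(T,P \right)} = \left(T + P\right) - 1 = \left(P + T\right) - 1 = -1 + P + T$)
$\frac{1}{F{\left(-179,284 \right)} + K{\left(\frac{1}{-103 + 313},0 \right)}} = \frac{1}{-179 + \left(-1 + 0 + \frac{1}{-103 + 313}\right)} = \frac{1}{-179 + \left(-1 + 0 + \frac{1}{210}\right)} = \frac{1}{-179 - \frac{209}{210}} = \frac{1}{- \frac{37799}{210}} = - \frac{210}{37799}$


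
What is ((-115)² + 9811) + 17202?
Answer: 40238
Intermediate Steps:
((-115)² + 9811) + 17202 = (13225 + 9811) + 17202 = 23036 + 17202 = 40238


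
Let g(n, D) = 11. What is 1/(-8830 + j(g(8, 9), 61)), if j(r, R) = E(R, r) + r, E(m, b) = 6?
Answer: -1/8813 ≈ -0.00011347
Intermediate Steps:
j(r, R) = 6 + r
1/(-8830 + j(g(8, 9), 61)) = 1/(-8830 + (6 + 11)) = 1/(-8830 + 17) = 1/(-8813) = -1/8813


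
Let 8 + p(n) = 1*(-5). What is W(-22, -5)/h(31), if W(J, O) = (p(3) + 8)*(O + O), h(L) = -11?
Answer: -50/11 ≈ -4.5455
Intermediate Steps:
p(n) = -13 (p(n) = -8 + 1*(-5) = -8 - 5 = -13)
W(J, O) = -10*O (W(J, O) = (-13 + 8)*(O + O) = -10*O)
W(-22, -5)/h(31) = -10*(-5)/(-11) = 50*(-1/11) = -50/11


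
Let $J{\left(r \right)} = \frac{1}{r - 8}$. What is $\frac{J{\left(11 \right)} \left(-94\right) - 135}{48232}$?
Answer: $- \frac{499}{144696} \approx -0.0034486$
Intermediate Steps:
$J{\left(r \right)} = \frac{1}{-8 + r}$
$\frac{J{\left(11 \right)} \left(-94\right) - 135}{48232} = \frac{\frac{1}{-8 + 11} \left(-94\right) - 135}{48232} = \left(\frac{1}{3} \left(-94\right) - 135\right) \frac{1}{48232} = \left(- \frac{94}{3} - 135\right) \frac{1}{48232} = \left(- \frac{499}{3}\right) \frac{1}{48232} = - \frac{499}{144696}$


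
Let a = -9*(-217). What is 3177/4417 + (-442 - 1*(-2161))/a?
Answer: 219008/136927 ≈ 1.5995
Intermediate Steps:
a = 1953
3177/4417 + (-442 - 1*(-2161))/a = 3177/4417 + (-442 - 1*(-2161))/1953 = 3177*(1/4417) + (-442 + 2161)*(1/1953) = 3177/4417 + 1719*(1/1953) = 3177/4417 + 191/217 = 219008/136927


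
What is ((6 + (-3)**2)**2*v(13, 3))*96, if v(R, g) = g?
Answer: 64800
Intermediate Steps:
((6 + (-3)**2)**2*v(13, 3))*96 = ((6 + (-3)**2)**2*3)*96 = ((6 + 9)**2*3)*96 = (15**2*3)*96 = (225*3)*96 = 675*96 = 64800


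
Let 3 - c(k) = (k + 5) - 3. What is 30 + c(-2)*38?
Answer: 144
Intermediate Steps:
c(k) = 1 - k (c(k) = 3 - ((k + 5) - 3) = 3 - ((5 + k) - 3) = 3 - (2 + k) = 3 + (-2 - k) = 1 - k)
30 + c(-2)*38 = 30 + (1 - 1*(-2))*38 = 30 + (1 + 2)*38 = 30 + 3*38 = 30 + 114 = 144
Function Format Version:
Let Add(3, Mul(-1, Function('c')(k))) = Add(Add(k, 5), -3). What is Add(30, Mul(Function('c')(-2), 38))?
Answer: 144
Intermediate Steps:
Function('c')(k) = Add(1, Mul(-1, k)) (Function('c')(k) = Add(3, Mul(-1, Add(Add(k, 5), -3))) = Add(3, Mul(-1, Add(Add(5, k), -3))) = Add(3, Mul(-1, Add(2, k))) = Add(3, Add(-2, Mul(-1, k))) = Add(1, Mul(-1, k)))
Add(30, Mul(Function('c')(-2), 38)) = Add(30, Mul(Add(1, Mul(-1, -2)), 38)) = Add(30, Mul(Add(1, 2), 38)) = Add(30, Mul(3, 38)) = Add(30, 114) = 144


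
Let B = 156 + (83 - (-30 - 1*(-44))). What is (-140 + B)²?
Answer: 7225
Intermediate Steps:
B = 225 (B = 156 + (83 - (-30 + 44)) = 156 + (83 - 1*14) = 156 + (83 - 14) = 156 + 69 = 225)
(-140 + B)² = (-140 + 225)² = 85² = 7225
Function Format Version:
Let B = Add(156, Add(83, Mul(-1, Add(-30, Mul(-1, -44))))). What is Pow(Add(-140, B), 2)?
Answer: 7225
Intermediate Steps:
B = 225 (B = Add(156, Add(83, Mul(-1, Add(-30, 44)))) = Add(156, Add(83, Mul(-1, 14))) = Add(156, Add(83, -14)) = Add(156, 69) = 225)
Pow(Add(-140, B), 2) = Pow(Add(-140, 225), 2) = Pow(85, 2) = 7225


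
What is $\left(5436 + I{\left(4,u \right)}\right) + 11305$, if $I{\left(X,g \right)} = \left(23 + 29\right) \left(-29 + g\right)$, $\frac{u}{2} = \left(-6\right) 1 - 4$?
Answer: $14193$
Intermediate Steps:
$u = -20$ ($u = 2 \left(\left(-6\right) 1 - 4\right) = 2 \left(-6 - 4\right) = 2 \left(-10\right) = -20$)
$I{\left(X,g \right)} = -1508 + 52 g$ ($I{\left(X,g \right)} = 52 \left(-29 + g\right) = -1508 + 52 g$)
$\left(5436 + I{\left(4,u \right)}\right) + 11305 = \left(5436 + \left(-1508 + 52 \left(-20\right)\right)\right) + 11305 = \left(5436 - 2548\right) + 11305 = 2888 + 11305 = 14193$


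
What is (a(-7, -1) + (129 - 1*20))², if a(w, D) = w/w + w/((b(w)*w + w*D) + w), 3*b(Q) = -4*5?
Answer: 4826809/400 ≈ 12067.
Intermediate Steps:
b(Q) = -20/3 (b(Q) = (-4*5)/3 = (⅓)*(-20) = -20/3)
a(w, D) = 1 + w/(-17*w/3 + D*w) (a(w, D) = w/w + w/((-20*w/3 + w*D) + w) = 1 + w/((-20*w/3 + D*w) + w) = 1 + w/(-17*w/3 + D*w))
(a(-7, -1) + (129 - 1*20))² = ((-14 + 3*(-1))/(-17 + 3*(-1)) + (129 - 1*20))² = ((-14 - 3)/(-17 - 3) + (129 - 20))² = (-17/(-20) + 109)² = (-1/20*(-17) + 109)² = (17/20 + 109)² = (2197/20)² = 4826809/400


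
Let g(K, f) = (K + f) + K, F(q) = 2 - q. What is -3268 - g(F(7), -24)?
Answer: -3234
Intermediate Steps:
g(K, f) = f + 2*K
-3268 - g(F(7), -24) = -3268 - (-24 + 2*(2 - 1*7)) = -3268 - (-24 + 2*(2 - 7)) = -3268 - (-24 + 2*(-5)) = -3268 - (-24 - 10) = -3268 - 1*(-34) = -3268 + 34 = -3234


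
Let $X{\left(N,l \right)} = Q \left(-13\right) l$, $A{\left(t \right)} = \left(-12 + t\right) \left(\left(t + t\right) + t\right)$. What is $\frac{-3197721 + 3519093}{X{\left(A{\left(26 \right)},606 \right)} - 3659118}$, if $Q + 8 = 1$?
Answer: $- \frac{26781}{300331} \approx -0.089172$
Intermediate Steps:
$Q = -7$ ($Q = -8 + 1 = -7$)
$A{\left(t \right)} = 3 t \left(-12 + t\right)$ ($A{\left(t \right)} = \left(-12 + t\right) \left(2 t + t\right) = \left(-12 + t\right) 3 t = 3 t \left(-12 + t\right)$)
$X{\left(N,l \right)} = 91 l$ ($X{\left(N,l \right)} = \left(-7\right) \left(-13\right) l = 91 l$)
$\frac{-3197721 + 3519093}{X{\left(A{\left(26 \right)},606 \right)} - 3659118} = \frac{-3197721 + 3519093}{91 \cdot 606 - 3659118} = \frac{321372}{55146 - 3659118} = \frac{321372}{-3603972} = 321372 \left(- \frac{1}{3603972}\right) = - \frac{26781}{300331}$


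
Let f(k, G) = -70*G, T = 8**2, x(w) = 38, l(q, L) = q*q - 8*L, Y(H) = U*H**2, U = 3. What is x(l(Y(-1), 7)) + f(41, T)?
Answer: -4442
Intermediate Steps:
Y(H) = 3*H**2
l(q, L) = q**2 - 8*L
T = 64
x(l(Y(-1), 7)) + f(41, T) = 38 - 70*64 = 38 - 4480 = -4442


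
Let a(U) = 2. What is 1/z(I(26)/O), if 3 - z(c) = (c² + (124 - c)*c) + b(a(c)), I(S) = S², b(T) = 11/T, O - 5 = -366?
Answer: 722/165843 ≈ 0.0043535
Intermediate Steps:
O = -361 (O = 5 - 366 = -361)
z(c) = -5/2 - c² - c*(124 - c) (z(c) = 3 - ((c² + (124 - c)*c) + 11/2) = 3 - ((c² + c*(124 - c)) + 11*(½)) = 3 - ((c² + c*(124 - c)) + 11/2) = 3 - (11/2 + c² + c*(124 - c)) = 3 + (-11/2 - c² - c*(124 - c)) = -5/2 - c² - c*(124 - c))
1/z(I(26)/O) = 1/(-5/2 - 124*26²/(-361)) = 1/(-5/2 - 83824*(-1)/361) = 1/(-5/2 - 124*(-676/361)) = 1/(-5/2 + 83824/361) = 1/(165843/722) = 722/165843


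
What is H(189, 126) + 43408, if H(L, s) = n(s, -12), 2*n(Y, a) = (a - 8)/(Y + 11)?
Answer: 5946886/137 ≈ 43408.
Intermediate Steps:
n(Y, a) = (-8 + a)/(2*(11 + Y)) (n(Y, a) = ((a - 8)/(Y + 11))/2 = ((-8 + a)/(11 + Y))/2 = (-8 + a)/(2*(11 + Y)))
H(L, s) = -10/(11 + s) (H(L, s) = (-8 - 12)/(2*(11 + s)) = (½)*(-20)/(11 + s) = -10/(11 + s))
H(189, 126) + 43408 = -10/(11 + 126) + 43408 = -10/137 + 43408 = 5946886/137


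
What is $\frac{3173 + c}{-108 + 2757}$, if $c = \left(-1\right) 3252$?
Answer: $- \frac{79}{2649} \approx -0.029823$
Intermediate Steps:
$c = -3252$
$\frac{3173 + c}{-108 + 2757} = \frac{3173 - 3252}{-108 + 2757} = - \frac{79}{2649}$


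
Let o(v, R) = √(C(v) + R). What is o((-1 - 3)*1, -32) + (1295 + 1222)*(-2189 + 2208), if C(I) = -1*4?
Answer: 47823 + 6*I ≈ 47823.0 + 6.0*I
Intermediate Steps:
C(I) = -4
o(v, R) = √(-4 + R)
o((-1 - 3)*1, -32) + (1295 + 1222)*(-2189 + 2208) = √(-4 - 32) + (1295 + 1222)*(-2189 + 2208) = √(-36) + 2517*19 = 6*I + 47823 = 47823 + 6*I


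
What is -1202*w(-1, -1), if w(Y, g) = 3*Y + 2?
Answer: 1202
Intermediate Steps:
w(Y, g) = 2 + 3*Y
-1202*w(-1, -1) = -1202*(2 + 3*(-1)) = -1202*(2 - 3) = -1202*(-1) = 1202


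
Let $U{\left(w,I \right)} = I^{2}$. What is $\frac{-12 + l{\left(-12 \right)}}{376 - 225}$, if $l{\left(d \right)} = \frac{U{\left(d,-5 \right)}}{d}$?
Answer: $- \frac{169}{1812} \approx -0.093267$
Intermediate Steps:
$l{\left(d \right)} = \frac{25}{d}$ ($l{\left(d \right)} = \frac{\left(-5\right)^{2}}{d} = \frac{25}{d}$)
$\frac{-12 + l{\left(-12 \right)}}{376 - 225} = \frac{-12 + \frac{25}{-12}}{376 - 225} = \frac{-12 + 25 \left(- \frac{1}{12}\right)}{151} = \frac{-12 - \frac{25}{12}}{151} = \frac{1}{151} \left(- \frac{169}{12}\right) = - \frac{169}{1812}$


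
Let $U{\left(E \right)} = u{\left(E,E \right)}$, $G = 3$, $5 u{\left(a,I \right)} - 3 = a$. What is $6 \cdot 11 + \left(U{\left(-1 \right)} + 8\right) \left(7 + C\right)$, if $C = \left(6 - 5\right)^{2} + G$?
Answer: $\frac{792}{5} \approx 158.4$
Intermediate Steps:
$u{\left(a,I \right)} = \frac{3}{5} + \frac{a}{5}$
$U{\left(E \right)} = \frac{3}{5} + \frac{E}{5}$
$C = 4$ ($C = \left(6 - 5\right)^{2} + 3 = 1^{2} + 3 = 1 + 3 = 4$)
$6 \cdot 11 + \left(U{\left(-1 \right)} + 8\right) \left(7 + C\right) = 6 \cdot 11 + \left(\left(\frac{3}{5} + \frac{1}{5} \left(-1\right)\right) + 8\right) \left(7 + 4\right) = 66 + \left(\left(\frac{3}{5} - \frac{1}{5}\right) + 8\right) 11 = 66 + \left(\frac{2}{5} + 8\right) 11 = 66 + \frac{42}{5} \cdot 11 = 66 + \frac{462}{5} = \frac{792}{5}$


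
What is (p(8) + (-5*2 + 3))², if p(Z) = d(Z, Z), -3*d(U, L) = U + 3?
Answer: 1024/9 ≈ 113.78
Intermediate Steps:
d(U, L) = -1 - U/3 (d(U, L) = -(U + 3)/3 = -(3 + U)/3 = -1 - U/3)
p(Z) = -1 - Z/3
(p(8) + (-5*2 + 3))² = ((-1 - ⅓*8) + (-5*2 + 3))² = ((-1 - 8/3) + (-10 + 3))² = (-11/3 - 7)² = (-32/3)² = 1024/9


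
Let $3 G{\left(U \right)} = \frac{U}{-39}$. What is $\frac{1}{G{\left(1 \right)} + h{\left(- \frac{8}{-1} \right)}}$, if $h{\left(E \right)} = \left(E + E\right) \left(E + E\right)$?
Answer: $\frac{117}{29951} \approx 0.0039064$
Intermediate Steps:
$h{\left(E \right)} = 4 E^{2}$ ($h{\left(E \right)} = 2 E 2 E = 4 E^{2}$)
$G{\left(U \right)} = - \frac{U}{117}$ ($G{\left(U \right)} = \frac{U \frac{1}{-39}}{3} = \frac{U \left(- \frac{1}{39}\right)}{3} = \frac{\left(- \frac{1}{39}\right) U}{3} = - \frac{U}{117}$)
$\frac{1}{G{\left(1 \right)} + h{\left(- \frac{8}{-1} \right)}} = \frac{1}{\left(- \frac{1}{117}\right) 1 + 4 \left(- \frac{8}{-1}\right)^{2}} = \frac{1}{- \frac{1}{117} + 4 \left(\left(-8\right) \left(-1\right)\right)^{2}} = \frac{1}{- \frac{1}{117} + 4 \cdot 8^{2}} = \frac{1}{- \frac{1}{117} + 4 \cdot 64} = \frac{1}{- \frac{1}{117} + 256} = \frac{1}{\frac{29951}{117}} = \frac{117}{29951}$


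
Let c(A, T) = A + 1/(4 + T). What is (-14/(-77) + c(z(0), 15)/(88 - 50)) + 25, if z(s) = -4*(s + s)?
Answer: 200005/7942 ≈ 25.183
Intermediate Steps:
z(s) = -8*s
(-14/(-77) + c(z(0), 15)/(88 - 50)) + 25 = (-14/(-77) + ((1 + 4*(-8*0) - 8*0*15)/(4 + 15))/(88 - 50)) + 25 = (-14*(-1/77) + ((1 + 4*0 + 0*15)/19)/38) + 25 = (2/11 + ((1 + 0 + 0)/19)*(1/38)) + 25 = (2/11 + ((1/19)*1)*(1/38)) + 25 = (2/11 + (1/19)*(1/38)) + 25 = (2/11 + 1/722) + 25 = 1455/7942 + 25 = 200005/7942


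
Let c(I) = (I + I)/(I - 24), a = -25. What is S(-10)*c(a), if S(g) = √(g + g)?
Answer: 100*I*√5/49 ≈ 4.5634*I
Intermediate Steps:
c(I) = 2*I/(-24 + I) (c(I) = (2*I)/(-24 + I) = 2*I/(-24 + I))
S(g) = √2*√g (S(g) = √(2*g) = √2*√g)
S(-10)*c(a) = (√2*√(-10))*(2*(-25)/(-24 - 25)) = (√2*(I*√10))*(2*(-25)/(-49)) = (2*I*√5)*(2*(-25)*(-1/49)) = (2*I*√5)*(50/49) = 100*I*√5/49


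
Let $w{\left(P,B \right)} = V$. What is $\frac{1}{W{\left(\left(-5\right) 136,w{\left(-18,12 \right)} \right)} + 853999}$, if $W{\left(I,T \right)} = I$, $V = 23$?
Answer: $\frac{1}{853319} \approx 1.1719 \cdot 10^{-6}$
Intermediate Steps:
$w{\left(P,B \right)} = 23$
$\frac{1}{W{\left(\left(-5\right) 136,w{\left(-18,12 \right)} \right)} + 853999} = \frac{1}{\left(-5\right) 136 + 853999} = \frac{1}{-680 + 853999} = \frac{1}{853319}$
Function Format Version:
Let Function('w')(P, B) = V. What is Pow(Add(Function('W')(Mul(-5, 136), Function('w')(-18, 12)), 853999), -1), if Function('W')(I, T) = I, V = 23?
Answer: Rational(1, 853319) ≈ 1.1719e-6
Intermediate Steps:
Function('w')(P, B) = 23
Pow(Add(Function('W')(Mul(-5, 136), Function('w')(-18, 12)), 853999), -1) = Pow(Add(Mul(-5, 136), 853999), -1) = Pow(Add(-680, 853999), -1) = Pow(853319, -1) = Rational(1, 853319)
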